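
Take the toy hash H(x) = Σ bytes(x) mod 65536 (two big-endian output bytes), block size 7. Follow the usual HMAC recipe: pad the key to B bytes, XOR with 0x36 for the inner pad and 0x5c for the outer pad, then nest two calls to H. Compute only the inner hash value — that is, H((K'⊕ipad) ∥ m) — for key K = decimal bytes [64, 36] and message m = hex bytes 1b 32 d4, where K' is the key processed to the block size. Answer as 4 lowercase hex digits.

02b7

Key decimal bytes [64, 36] = 40 24 is 2 bytes ≤ B = 7; zero-pad to 7 bytes: K' = 40 24 00 00 00 00 00.
K' ⊕ ipad = 76 12 36 36 36 36 36.
Inner input = 76 12 36 36 36 36 36 ∥ 1b 32 d4.
Inner hash: sum = 118+18+54+54+54+54+54+27+50+212 = 695 → 02 b7.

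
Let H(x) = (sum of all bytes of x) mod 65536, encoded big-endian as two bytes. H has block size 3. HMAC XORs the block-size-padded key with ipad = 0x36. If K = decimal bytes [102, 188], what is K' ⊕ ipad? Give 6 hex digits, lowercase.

508a36

Key decimal bytes [102, 188] = 66 bc is 2 bytes ≤ B = 3; zero-pad to 3 bytes: K' = 66 bc 00.
XOR each byte with 0x36: 66⊕36=50, bc⊕36=8a, 00⊕36=36.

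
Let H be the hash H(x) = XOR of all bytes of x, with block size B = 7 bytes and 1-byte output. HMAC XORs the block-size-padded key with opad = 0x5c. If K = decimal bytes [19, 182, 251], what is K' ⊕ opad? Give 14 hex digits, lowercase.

Key decimal bytes [19, 182, 251] = 13 b6 fb is 3 bytes ≤ B = 7; zero-pad to 7 bytes: K' = 13 b6 fb 00 00 00 00.
XOR each byte with 0x5c: 13⊕5c=4f, b6⊕5c=ea, fb⊕5c=a7, 00⊕5c=5c, 00⊕5c=5c, 00⊕5c=5c, 00⊕5c=5c.

4feaa75c5c5c5c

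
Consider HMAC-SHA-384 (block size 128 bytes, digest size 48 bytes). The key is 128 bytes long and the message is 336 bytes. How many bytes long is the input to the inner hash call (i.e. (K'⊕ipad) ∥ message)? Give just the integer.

464

Key is 128 ≤ 128 bytes, zero-padded: |K'| = 128.
Inner input = (K'⊕ipad) ∥ m → 128 + 336 = 464 bytes.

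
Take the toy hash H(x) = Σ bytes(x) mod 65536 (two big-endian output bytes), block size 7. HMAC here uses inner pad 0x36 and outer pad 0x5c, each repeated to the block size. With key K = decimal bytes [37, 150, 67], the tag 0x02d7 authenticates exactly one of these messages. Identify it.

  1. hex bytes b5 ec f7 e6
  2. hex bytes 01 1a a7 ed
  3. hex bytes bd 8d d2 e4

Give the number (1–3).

3

Key decimal bytes [37, 150, 67] = 25 96 43 is 3 bytes ≤ B = 7; zero-pad to 7 bytes: K' = 25 96 43 00 00 00 00.
K' ⊕ ipad = 13 a0 75 36 36 36 36; K' ⊕ opad = 79 ca 1f 5c 5c 5c 5c.
m1: inner = H(13 a0 75 36 36 36 36 b5 ec f7 e6) = 05 7e; tag = H(79 ca 1f 5c 5c 5c 5c 05 7e) = 0355
m2: inner = H(13 a0 75 36 36 36 36 01 1a a7 ed) = 03 af; tag = H(79 ca 1f 5c 5c 5c 5c 03 af) = 0384
m3: inner = H(13 a0 75 36 36 36 36 bd 8d d2 e4) = 05 00; tag = H(79 ca 1f 5c 5c 5c 5c 05 00) = 02d7 ← matches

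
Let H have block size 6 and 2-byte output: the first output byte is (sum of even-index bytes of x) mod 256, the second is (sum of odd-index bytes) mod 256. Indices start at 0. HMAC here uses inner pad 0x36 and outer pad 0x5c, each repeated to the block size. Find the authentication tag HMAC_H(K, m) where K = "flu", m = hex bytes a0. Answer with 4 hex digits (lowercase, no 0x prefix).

28ae

Key "flu" = 66 6c 75 is 3 bytes ≤ B = 6; zero-pad to 6 bytes: K' = 66 6c 75 00 00 00.
K' ⊕ ipad = 50 5a 43 36 36 36.  K' ⊕ opad = 3a 30 29 5c 5c 5c.
Inner input = (K'⊕ipad) ∥ m = 50 5a 43 36 36 36 ∥ a0.
Inner hash: even-index sum = 361 mod 256 = 105; odd-index sum = 198 mod 256 = 198 → 69 c6.
Outer input = (K'⊕opad) ∥ inner = 3a 30 29 5c 5c 5c ∥ 69 c6.
Outer hash (tag): even-index sum = 296 mod 256 = 40; odd-index sum = 430 mod 256 = 174 → 28 ae.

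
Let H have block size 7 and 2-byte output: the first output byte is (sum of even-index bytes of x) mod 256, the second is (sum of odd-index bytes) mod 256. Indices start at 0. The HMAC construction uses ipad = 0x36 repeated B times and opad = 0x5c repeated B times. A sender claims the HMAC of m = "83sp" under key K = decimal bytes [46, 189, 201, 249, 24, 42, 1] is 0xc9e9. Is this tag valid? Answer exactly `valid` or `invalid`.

invalid

Key decimal bytes [46, 189, 201, 249, 24, 42, 1] = 2e bd c9 f9 18 2a 01 is exactly B = 7 bytes: K' = 2e bd c9 f9 18 2a 01.
K' ⊕ ipad = 18 8b ff cf 2e 1c 37; K' ⊕ opad = 72 e1 95 a5 44 76 5d.
Inner hash: even-index sum = 543 mod 256 = 31; odd-index sum = 545 mod 256 = 33 → 1f 21.
Outer hash (recomputed tag): even-index sum = 457 mod 256 = 201; odd-index sum = 539 mod 256 = 27 → c9 1b.
Recomputed tag = c91b; claimed = c9e9 → mismatch.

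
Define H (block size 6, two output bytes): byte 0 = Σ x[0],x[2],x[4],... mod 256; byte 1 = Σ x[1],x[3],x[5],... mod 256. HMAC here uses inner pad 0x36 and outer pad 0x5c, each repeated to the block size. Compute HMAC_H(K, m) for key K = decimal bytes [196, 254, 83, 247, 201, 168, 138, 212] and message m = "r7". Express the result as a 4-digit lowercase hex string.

28cf

Key decimal bytes [196, 254, 83, 247, 201, 168, 138, 212] = c4 fe 53 f7 c9 a8 8a d4 is 8 bytes > B = 6, so hash it first: H(key) = 6a 71, then zero-pad to 6 bytes: K' = 6a 71 00 00 00 00.
K' ⊕ ipad = 5c 47 36 36 36 36.  K' ⊕ opad = 36 2d 5c 5c 5c 5c.
Inner input = (K'⊕ipad) ∥ m = 5c 47 36 36 36 36 ∥ 72 37.
Inner hash: even-index sum = 314 mod 256 = 58; odd-index sum = 234 mod 256 = 234 → 3a ea.
Outer input = (K'⊕opad) ∥ inner = 36 2d 5c 5c 5c 5c ∥ 3a ea.
Outer hash (tag): even-index sum = 296 mod 256 = 40; odd-index sum = 463 mod 256 = 207 → 28 cf.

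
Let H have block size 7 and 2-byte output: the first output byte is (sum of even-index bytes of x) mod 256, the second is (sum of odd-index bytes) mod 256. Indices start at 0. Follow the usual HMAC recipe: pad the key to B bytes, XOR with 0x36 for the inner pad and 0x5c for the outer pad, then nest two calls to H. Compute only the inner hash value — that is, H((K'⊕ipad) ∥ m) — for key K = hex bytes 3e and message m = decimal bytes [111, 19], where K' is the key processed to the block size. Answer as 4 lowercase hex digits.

Key hex bytes 3e is 1 byte ≤ B = 7; zero-pad to 7 bytes: K' = 3e 00 00 00 00 00 00.
K' ⊕ ipad = 08 36 36 36 36 36 36.
Inner input = 08 36 36 36 36 36 36 ∥ 6f 13.
Inner hash: even-index sum = 189 mod 256 = 189; odd-index sum = 273 mod 256 = 17 → bd 11.

bd11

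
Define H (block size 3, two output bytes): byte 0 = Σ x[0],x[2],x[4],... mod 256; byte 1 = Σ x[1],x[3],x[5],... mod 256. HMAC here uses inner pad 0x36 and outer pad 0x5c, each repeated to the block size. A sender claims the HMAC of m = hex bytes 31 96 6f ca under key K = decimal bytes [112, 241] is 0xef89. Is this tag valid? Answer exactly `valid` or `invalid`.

Key decimal bytes [112, 241] = 70 f1 is 2 bytes ≤ B = 3; zero-pad to 3 bytes: K' = 70 f1 00.
K' ⊕ ipad = 46 c7 36; K' ⊕ opad = 2c ad 5c.
Inner hash: even-index sum = 476 mod 256 = 220; odd-index sum = 359 mod 256 = 103 → dc 67.
Outer hash (recomputed tag): even-index sum = 239 mod 256 = 239; odd-index sum = 393 mod 256 = 137 → ef 89.
Recomputed tag = ef89; claimed = ef89 → match.

valid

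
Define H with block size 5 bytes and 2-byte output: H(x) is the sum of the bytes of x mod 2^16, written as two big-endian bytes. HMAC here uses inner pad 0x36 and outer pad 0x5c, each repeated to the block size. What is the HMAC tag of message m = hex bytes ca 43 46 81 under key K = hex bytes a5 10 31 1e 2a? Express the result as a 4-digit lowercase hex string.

0344

Key hex bytes a5 10 31 1e 2a is exactly B = 5 bytes: K' = a5 10 31 1e 2a.
K' ⊕ ipad = 93 26 07 28 1c.  K' ⊕ opad = f9 4c 6d 42 76.
Inner input = (K'⊕ipad) ∥ m = 93 26 07 28 1c ∥ ca 43 46 81.
Inner hash: sum = 147+38+7+40+28+202+67+70+129 = 728 → 02 d8.
Outer input = (K'⊕opad) ∥ inner = f9 4c 6d 42 76 ∥ 02 d8.
Outer hash (tag): sum = 249+76+109+66+118+2+216 = 836 → 03 44.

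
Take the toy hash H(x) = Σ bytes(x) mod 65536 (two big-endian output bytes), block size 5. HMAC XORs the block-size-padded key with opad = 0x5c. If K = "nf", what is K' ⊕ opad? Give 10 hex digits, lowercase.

Key "nf" = 6e 66 is 2 bytes ≤ B = 5; zero-pad to 5 bytes: K' = 6e 66 00 00 00.
XOR each byte with 0x5c: 6e⊕5c=32, 66⊕5c=3a, 00⊕5c=5c, 00⊕5c=5c, 00⊕5c=5c.

323a5c5c5c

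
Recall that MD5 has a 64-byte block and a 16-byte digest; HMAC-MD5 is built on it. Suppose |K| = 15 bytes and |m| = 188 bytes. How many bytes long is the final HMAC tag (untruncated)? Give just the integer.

The tag is one MD5 digest: 16 bytes.

16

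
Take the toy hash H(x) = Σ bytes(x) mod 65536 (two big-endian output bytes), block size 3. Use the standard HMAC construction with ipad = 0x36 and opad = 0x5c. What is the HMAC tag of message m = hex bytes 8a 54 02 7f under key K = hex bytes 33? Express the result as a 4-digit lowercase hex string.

Key hex bytes 33 is 1 byte ≤ B = 3; zero-pad to 3 bytes: K' = 33 00 00.
K' ⊕ ipad = 05 36 36.  K' ⊕ opad = 6f 5c 5c.
Inner input = (K'⊕ipad) ∥ m = 05 36 36 ∥ 8a 54 02 7f.
Inner hash: sum = 5+54+54+138+84+2+127 = 464 → 01 d0.
Outer input = (K'⊕opad) ∥ inner = 6f 5c 5c ∥ 01 d0.
Outer hash (tag): sum = 111+92+92+1+208 = 504 → 01 f8.

01f8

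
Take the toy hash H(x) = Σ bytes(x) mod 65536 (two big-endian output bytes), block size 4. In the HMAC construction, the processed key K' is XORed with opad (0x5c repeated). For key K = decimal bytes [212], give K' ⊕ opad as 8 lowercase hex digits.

885c5c5c

Key decimal bytes [212] = d4 is 1 byte ≤ B = 4; zero-pad to 4 bytes: K' = d4 00 00 00.
XOR each byte with 0x5c: d4⊕5c=88, 00⊕5c=5c, 00⊕5c=5c, 00⊕5c=5c.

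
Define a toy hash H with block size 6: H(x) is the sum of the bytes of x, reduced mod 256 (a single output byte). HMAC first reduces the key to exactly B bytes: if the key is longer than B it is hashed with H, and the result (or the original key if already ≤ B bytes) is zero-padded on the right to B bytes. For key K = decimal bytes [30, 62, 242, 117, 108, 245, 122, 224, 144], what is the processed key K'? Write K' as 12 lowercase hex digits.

|K| = 9 > B = 6, so first hash the key.
H(K): sum = 30+62+242+117+108+245+122+224+144 = 1294; mod 256 = 14 → 0e.
Zero-pad H(K) = 0e to 6 bytes: K' = 0e 00 00 00 00 00.

0e0000000000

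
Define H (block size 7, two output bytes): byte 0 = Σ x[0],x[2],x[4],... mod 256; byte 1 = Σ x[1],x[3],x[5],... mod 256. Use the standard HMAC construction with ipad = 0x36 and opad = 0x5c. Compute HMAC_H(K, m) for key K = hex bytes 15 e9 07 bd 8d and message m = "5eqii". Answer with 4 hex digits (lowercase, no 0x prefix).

Key hex bytes 15 e9 07 bd 8d is 5 bytes ≤ B = 7; zero-pad to 7 bytes: K' = 15 e9 07 bd 8d 00 00.
K' ⊕ ipad = 23 df 31 8b bb 36 36.  K' ⊕ opad = 49 b5 5b e1 d1 5c 5c.
Inner input = (K'⊕ipad) ∥ m = 23 df 31 8b bb 36 36 ∥ 35 65 71 69 69.
Inner hash: even-index sum = 531 mod 256 = 19; odd-index sum = 687 mod 256 = 175 → 13 af.
Outer input = (K'⊕opad) ∥ inner = 49 b5 5b e1 d1 5c 5c ∥ 13 af.
Outer hash (tag): even-index sum = 640 mod 256 = 128; odd-index sum = 517 mod 256 = 5 → 80 05.

8005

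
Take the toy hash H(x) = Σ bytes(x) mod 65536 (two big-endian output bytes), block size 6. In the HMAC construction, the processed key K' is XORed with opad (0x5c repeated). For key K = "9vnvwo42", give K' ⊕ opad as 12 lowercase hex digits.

Key "9vnvwo42" = 39 76 6e 76 77 6f 34 32 is 8 bytes > B = 6, so hash it first: H(key) = 02 df, then zero-pad to 6 bytes: K' = 02 df 00 00 00 00.
XOR each byte with 0x5c: 02⊕5c=5e, df⊕5c=83, 00⊕5c=5c, 00⊕5c=5c, 00⊕5c=5c, 00⊕5c=5c.

5e835c5c5c5c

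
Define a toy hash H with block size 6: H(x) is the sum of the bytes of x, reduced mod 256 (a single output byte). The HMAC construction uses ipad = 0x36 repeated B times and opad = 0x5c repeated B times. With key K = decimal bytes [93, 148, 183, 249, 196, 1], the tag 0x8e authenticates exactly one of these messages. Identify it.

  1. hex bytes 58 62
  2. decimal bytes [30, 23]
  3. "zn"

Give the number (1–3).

Key decimal bytes [93, 148, 183, 249, 196, 1] = 5d 94 b7 f9 c4 01 is exactly B = 6 bytes: K' = 5d 94 b7 f9 c4 01.
K' ⊕ ipad = 6b a2 81 cf f2 37; K' ⊕ opad = 01 c8 eb a5 98 5d.
m1: inner = H(6b a2 81 cf f2 37 58 62) = 40; tag = H(01 c8 eb a5 98 5d 40) = 8e ← matches
m2: inner = H(6b a2 81 cf f2 37 1e 17) = bb; tag = H(01 c8 eb a5 98 5d bb) = 09
m3: inner = H(6b a2 81 cf f2 37 7a 6e) = 6e; tag = H(01 c8 eb a5 98 5d 6e) = bc

1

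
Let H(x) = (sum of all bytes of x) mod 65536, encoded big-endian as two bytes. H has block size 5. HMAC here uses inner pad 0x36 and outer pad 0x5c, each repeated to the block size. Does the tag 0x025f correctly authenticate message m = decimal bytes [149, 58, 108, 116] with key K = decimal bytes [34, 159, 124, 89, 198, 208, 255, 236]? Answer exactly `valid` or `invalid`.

valid

Key decimal bytes [34, 159, 124, 89, 198, 208, 255, 236] = 22 9f 7c 59 c6 d0 ff ec is 8 bytes > B = 5, so hash it first: H(key) = 05 17, then zero-pad to 5 bytes: K' = 05 17 00 00 00.
K' ⊕ ipad = 33 21 36 36 36; K' ⊕ opad = 59 4b 5c 5c 5c.
Inner hash: sum = 51+33+54+54+54+149+58+108+116 = 677 → 02 a5.
Outer hash (recomputed tag): sum = 89+75+92+92+92+2+165 = 607 → 02 5f.
Recomputed tag = 025f; claimed = 025f → match.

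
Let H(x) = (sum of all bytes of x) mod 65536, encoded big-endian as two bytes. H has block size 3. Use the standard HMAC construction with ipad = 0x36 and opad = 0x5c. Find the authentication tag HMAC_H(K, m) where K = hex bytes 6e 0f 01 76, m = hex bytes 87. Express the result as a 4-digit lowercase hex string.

0216

Key hex bytes 6e 0f 01 76 is 4 bytes > B = 3, so hash it first: H(key) = 00 f4, then zero-pad to 3 bytes: K' = 00 f4 00.
K' ⊕ ipad = 36 c2 36.  K' ⊕ opad = 5c a8 5c.
Inner input = (K'⊕ipad) ∥ m = 36 c2 36 ∥ 87.
Inner hash: sum = 54+194+54+135 = 437 → 01 b5.
Outer input = (K'⊕opad) ∥ inner = 5c a8 5c ∥ 01 b5.
Outer hash (tag): sum = 92+168+92+1+181 = 534 → 02 16.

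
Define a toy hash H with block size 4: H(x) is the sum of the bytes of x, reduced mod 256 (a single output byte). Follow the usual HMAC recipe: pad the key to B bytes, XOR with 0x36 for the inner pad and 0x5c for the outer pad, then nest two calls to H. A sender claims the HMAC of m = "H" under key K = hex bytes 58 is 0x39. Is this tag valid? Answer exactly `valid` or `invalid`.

Key hex bytes 58 is 1 byte ≤ B = 4; zero-pad to 4 bytes: K' = 58 00 00 00.
K' ⊕ ipad = 6e 36 36 36; K' ⊕ opad = 04 5c 5c 5c.
Inner hash: sum = 110+54+54+54+72 = 344; mod 256 = 88 → 58.
Outer hash (recomputed tag): sum = 4+92+92+92+88 = 368; mod 256 = 112 → 70.
Recomputed tag = 70; claimed = 39 → mismatch.

invalid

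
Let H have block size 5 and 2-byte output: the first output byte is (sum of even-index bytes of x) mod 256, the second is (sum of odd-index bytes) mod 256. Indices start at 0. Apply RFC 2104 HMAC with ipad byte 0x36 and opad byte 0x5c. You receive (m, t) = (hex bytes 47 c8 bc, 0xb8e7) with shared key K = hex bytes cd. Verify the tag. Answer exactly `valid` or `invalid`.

valid

Key hex bytes cd is 1 byte ≤ B = 5; zero-pad to 5 bytes: K' = cd 00 00 00 00.
K' ⊕ ipad = fb 36 36 36 36; K' ⊕ opad = 91 5c 5c 5c 5c.
Inner hash: even-index sum = 559 mod 256 = 47; odd-index sum = 367 mod 256 = 111 → 2f 6f.
Outer hash (recomputed tag): even-index sum = 440 mod 256 = 184; odd-index sum = 231 mod 256 = 231 → b8 e7.
Recomputed tag = b8e7; claimed = b8e7 → match.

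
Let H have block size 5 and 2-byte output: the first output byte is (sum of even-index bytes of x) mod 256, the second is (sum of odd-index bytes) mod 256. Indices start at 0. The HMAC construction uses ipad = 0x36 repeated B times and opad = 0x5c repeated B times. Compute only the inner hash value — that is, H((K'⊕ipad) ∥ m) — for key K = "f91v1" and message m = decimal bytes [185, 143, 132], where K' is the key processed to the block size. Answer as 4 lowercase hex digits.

Key "f91v1" = 66 39 31 76 31 is exactly B = 5 bytes: K' = 66 39 31 76 31.
K' ⊕ ipad = 50 0f 07 40 07.
Inner input = 50 0f 07 40 07 ∥ b9 8f 84.
Inner hash: even-index sum = 237 mod 256 = 237; odd-index sum = 396 mod 256 = 140 → ed 8c.

ed8c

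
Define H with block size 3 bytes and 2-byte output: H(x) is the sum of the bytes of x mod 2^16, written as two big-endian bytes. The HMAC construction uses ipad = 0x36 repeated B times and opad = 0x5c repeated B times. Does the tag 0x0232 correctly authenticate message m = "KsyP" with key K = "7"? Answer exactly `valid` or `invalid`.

invalid

Key "7" = 37 is 1 byte ≤ B = 3; zero-pad to 3 bytes: K' = 37 00 00.
K' ⊕ ipad = 01 36 36; K' ⊕ opad = 6b 5c 5c.
Inner hash: sum = 1+54+54+75+115+121+80 = 500 → 01 f4.
Outer hash (recomputed tag): sum = 107+92+92+1+244 = 536 → 02 18.
Recomputed tag = 0218; claimed = 0232 → mismatch.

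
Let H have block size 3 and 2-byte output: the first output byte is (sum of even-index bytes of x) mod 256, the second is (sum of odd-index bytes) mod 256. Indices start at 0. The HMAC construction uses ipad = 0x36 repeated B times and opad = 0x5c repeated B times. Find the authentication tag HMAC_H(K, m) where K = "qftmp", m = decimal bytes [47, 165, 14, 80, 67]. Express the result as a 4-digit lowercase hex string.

ca1d

Key "qftmp" = 71 66 74 6d 70 is 5 bytes > B = 3, so hash it first: H(key) = 55 d3, then zero-pad to 3 bytes: K' = 55 d3 00.
K' ⊕ ipad = 63 e5 36.  K' ⊕ opad = 09 8f 5c.
Inner input = (K'⊕ipad) ∥ m = 63 e5 36 ∥ 2f a5 0e 50 43.
Inner hash: even-index sum = 398 mod 256 = 142; odd-index sum = 357 mod 256 = 101 → 8e 65.
Outer input = (K'⊕opad) ∥ inner = 09 8f 5c ∥ 8e 65.
Outer hash (tag): even-index sum = 202 mod 256 = 202; odd-index sum = 285 mod 256 = 29 → ca 1d.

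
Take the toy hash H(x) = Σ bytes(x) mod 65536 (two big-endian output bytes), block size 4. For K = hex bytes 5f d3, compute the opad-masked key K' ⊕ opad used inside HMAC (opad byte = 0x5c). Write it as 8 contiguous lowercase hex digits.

Key hex bytes 5f d3 is 2 bytes ≤ B = 4; zero-pad to 4 bytes: K' = 5f d3 00 00.
XOR each byte with 0x5c: 5f⊕5c=03, d3⊕5c=8f, 00⊕5c=5c, 00⊕5c=5c.

038f5c5c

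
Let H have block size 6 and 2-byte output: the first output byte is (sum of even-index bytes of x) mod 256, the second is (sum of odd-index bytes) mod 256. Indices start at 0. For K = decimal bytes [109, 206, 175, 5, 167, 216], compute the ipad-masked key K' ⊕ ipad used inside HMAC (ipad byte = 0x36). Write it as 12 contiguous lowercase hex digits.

5bf8993391ee

Key decimal bytes [109, 206, 175, 5, 167, 216] = 6d ce af 05 a7 d8 is exactly B = 6 bytes: K' = 6d ce af 05 a7 d8.
XOR each byte with 0x36: 6d⊕36=5b, ce⊕36=f8, af⊕36=99, 05⊕36=33, a7⊕36=91, d8⊕36=ee.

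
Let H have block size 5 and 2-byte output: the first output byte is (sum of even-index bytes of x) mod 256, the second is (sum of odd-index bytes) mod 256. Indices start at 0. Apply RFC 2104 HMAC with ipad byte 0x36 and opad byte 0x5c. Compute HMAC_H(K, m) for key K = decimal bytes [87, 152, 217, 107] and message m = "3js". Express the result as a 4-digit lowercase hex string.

9deb

Key decimal bytes [87, 152, 217, 107] = 57 98 d9 6b is 4 bytes ≤ B = 5; zero-pad to 5 bytes: K' = 57 98 d9 6b 00.
K' ⊕ ipad = 61 ae ef 5d 36.  K' ⊕ opad = 0b c4 85 37 5c.
Inner input = (K'⊕ipad) ∥ m = 61 ae ef 5d 36 ∥ 33 6a 73.
Inner hash: even-index sum = 496 mod 256 = 240; odd-index sum = 433 mod 256 = 177 → f0 b1.
Outer input = (K'⊕opad) ∥ inner = 0b c4 85 37 5c ∥ f0 b1.
Outer hash (tag): even-index sum = 413 mod 256 = 157; odd-index sum = 491 mod 256 = 235 → 9d eb.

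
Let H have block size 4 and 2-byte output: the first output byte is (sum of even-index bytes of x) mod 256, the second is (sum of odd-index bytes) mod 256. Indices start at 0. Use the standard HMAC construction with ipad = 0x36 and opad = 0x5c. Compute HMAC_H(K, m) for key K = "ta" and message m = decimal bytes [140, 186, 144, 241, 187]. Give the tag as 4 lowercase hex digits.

d3d1

Key "ta" = 74 61 is 2 bytes ≤ B = 4; zero-pad to 4 bytes: K' = 74 61 00 00.
K' ⊕ ipad = 42 57 36 36.  K' ⊕ opad = 28 3d 5c 5c.
Inner input = (K'⊕ipad) ∥ m = 42 57 36 36 ∥ 8c ba 90 f1 bb.
Inner hash: even-index sum = 591 mod 256 = 79; odd-index sum = 568 mod 256 = 56 → 4f 38.
Outer input = (K'⊕opad) ∥ inner = 28 3d 5c 5c ∥ 4f 38.
Outer hash (tag): even-index sum = 211 mod 256 = 211; odd-index sum = 209 mod 256 = 209 → d3 d1.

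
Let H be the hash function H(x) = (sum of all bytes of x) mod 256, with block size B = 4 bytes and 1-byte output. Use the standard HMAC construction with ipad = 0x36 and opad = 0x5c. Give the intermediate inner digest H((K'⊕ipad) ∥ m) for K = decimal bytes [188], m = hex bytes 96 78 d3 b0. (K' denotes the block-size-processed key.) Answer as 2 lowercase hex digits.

Key decimal bytes [188] = bc is 1 byte ≤ B = 4; zero-pad to 4 bytes: K' = bc 00 00 00.
K' ⊕ ipad = 8a 36 36 36.
Inner input = 8a 36 36 36 ∥ 96 78 d3 b0.
Inner hash: sum = 138+54+54+54+150+120+211+176 = 957; mod 256 = 189 → bd.

bd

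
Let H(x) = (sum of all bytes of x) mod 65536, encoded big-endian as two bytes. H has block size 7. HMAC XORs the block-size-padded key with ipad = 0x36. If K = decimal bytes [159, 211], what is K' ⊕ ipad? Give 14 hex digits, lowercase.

a9e53636363636

Key decimal bytes [159, 211] = 9f d3 is 2 bytes ≤ B = 7; zero-pad to 7 bytes: K' = 9f d3 00 00 00 00 00.
XOR each byte with 0x36: 9f⊕36=a9, d3⊕36=e5, 00⊕36=36, 00⊕36=36, 00⊕36=36, 00⊕36=36, 00⊕36=36.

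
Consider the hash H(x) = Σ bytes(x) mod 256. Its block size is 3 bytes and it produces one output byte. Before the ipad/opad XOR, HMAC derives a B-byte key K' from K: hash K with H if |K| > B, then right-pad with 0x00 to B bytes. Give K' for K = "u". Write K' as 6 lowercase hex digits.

Key "u" = 75 is 1 byte ≤ B = 3; zero-pad to 3 bytes: K' = 75 00 00.

750000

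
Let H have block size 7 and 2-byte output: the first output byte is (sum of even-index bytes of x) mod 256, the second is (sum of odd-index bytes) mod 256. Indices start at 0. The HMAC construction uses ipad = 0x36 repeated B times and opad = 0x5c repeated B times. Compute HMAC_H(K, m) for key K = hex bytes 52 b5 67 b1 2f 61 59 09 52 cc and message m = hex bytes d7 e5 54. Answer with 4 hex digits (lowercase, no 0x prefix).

24a4

Key hex bytes 52 b5 67 b1 2f 61 59 09 52 cc is 10 bytes > B = 7, so hash it first: H(key) = 93 9c, then zero-pad to 7 bytes: K' = 93 9c 00 00 00 00 00.
K' ⊕ ipad = a5 aa 36 36 36 36 36.  K' ⊕ opad = cf c0 5c 5c 5c 5c 5c.
Inner input = (K'⊕ipad) ∥ m = a5 aa 36 36 36 36 36 ∥ d7 e5 54.
Inner hash: even-index sum = 556 mod 256 = 44; odd-index sum = 577 mod 256 = 65 → 2c 41.
Outer input = (K'⊕opad) ∥ inner = cf c0 5c 5c 5c 5c 5c ∥ 2c 41.
Outer hash (tag): even-index sum = 548 mod 256 = 36; odd-index sum = 420 mod 256 = 164 → 24 a4.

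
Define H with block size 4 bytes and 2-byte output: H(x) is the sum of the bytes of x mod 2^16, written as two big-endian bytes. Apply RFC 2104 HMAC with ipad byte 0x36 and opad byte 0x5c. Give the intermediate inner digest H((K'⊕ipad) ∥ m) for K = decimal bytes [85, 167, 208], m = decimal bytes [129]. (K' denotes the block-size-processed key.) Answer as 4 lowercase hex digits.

0291

Key decimal bytes [85, 167, 208] = 55 a7 d0 is 3 bytes ≤ B = 4; zero-pad to 4 bytes: K' = 55 a7 d0 00.
K' ⊕ ipad = 63 91 e6 36.
Inner input = 63 91 e6 36 ∥ 81.
Inner hash: sum = 99+145+230+54+129 = 657 → 02 91.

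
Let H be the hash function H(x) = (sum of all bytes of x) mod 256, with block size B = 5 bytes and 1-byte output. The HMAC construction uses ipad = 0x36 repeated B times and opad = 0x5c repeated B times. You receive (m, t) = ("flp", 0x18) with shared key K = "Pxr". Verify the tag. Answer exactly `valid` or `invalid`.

Key "Pxr" = 50 78 72 is 3 bytes ≤ B = 5; zero-pad to 5 bytes: K' = 50 78 72 00 00.
K' ⊕ ipad = 66 4e 44 36 36; K' ⊕ opad = 0c 24 2e 5c 5c.
Inner hash: sum = 102+78+68+54+54+102+108+112 = 678; mod 256 = 166 → a6.
Outer hash (recomputed tag): sum = 12+36+46+92+92+166 = 444; mod 256 = 188 → bc.
Recomputed tag = bc; claimed = 18 → mismatch.

invalid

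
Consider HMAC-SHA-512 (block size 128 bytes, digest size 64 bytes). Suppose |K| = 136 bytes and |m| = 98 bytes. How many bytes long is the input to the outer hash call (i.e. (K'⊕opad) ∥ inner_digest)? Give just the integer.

192

Key is 136 > 128 bytes, so it is hashed to 64 bytes then zero-padded to 128: |K'| = 128.
Outer input = (K'⊕opad) ∥ H(inner) → 128 + 64 = 192 bytes.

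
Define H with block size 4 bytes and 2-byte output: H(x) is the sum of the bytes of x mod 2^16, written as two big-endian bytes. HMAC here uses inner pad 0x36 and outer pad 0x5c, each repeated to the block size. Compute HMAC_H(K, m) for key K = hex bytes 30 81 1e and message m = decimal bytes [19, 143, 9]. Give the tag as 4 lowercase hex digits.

Key hex bytes 30 81 1e is 3 bytes ≤ B = 4; zero-pad to 4 bytes: K' = 30 81 1e 00.
K' ⊕ ipad = 06 b7 28 36.  K' ⊕ opad = 6c dd 42 5c.
Inner input = (K'⊕ipad) ∥ m = 06 b7 28 36 ∥ 13 8f 09.
Inner hash: sum = 6+183+40+54+19+143+9 = 454 → 01 c6.
Outer input = (K'⊕opad) ∥ inner = 6c dd 42 5c ∥ 01 c6.
Outer hash (tag): sum = 108+221+66+92+1+198 = 686 → 02 ae.

02ae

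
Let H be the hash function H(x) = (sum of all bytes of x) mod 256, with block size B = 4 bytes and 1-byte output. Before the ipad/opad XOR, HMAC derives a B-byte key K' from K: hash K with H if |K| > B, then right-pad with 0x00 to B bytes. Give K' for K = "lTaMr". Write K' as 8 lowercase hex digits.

e0000000

|K| = 5 > B = 4, so first hash the key.
H(K): sum = 108+84+97+77+114 = 480; mod 256 = 224 → e0.
Zero-pad H(K) = e0 to 4 bytes: K' = e0 00 00 00.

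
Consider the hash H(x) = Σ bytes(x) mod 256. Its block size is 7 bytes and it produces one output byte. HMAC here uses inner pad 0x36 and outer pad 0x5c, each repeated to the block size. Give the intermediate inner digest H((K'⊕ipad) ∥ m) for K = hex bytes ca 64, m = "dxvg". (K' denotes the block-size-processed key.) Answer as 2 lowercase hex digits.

15

Key hex bytes ca 64 is 2 bytes ≤ B = 7; zero-pad to 7 bytes: K' = ca 64 00 00 00 00 00.
K' ⊕ ipad = fc 52 36 36 36 36 36.
Inner input = fc 52 36 36 36 36 36 ∥ 64 78 76 67.
Inner hash: sum = 252+82+54+54+54+54+54+100+120+118+103 = 1045; mod 256 = 21 → 15.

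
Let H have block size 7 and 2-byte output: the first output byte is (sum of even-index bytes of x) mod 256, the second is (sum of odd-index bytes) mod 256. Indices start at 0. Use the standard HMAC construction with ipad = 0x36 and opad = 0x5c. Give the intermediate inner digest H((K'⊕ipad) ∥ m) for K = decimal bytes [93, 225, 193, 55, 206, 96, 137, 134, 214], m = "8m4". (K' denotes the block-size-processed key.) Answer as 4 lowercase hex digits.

8ca0

Key decimal bytes [93, 225, 193, 55, 206, 96, 137, 134, 214] = 5d e1 c1 37 ce 60 89 86 d6 is 9 bytes > B = 7, so hash it first: H(key) = 4b fe, then zero-pad to 7 bytes: K' = 4b fe 00 00 00 00 00.
K' ⊕ ipad = 7d c8 36 36 36 36 36.
Inner input = 7d c8 36 36 36 36 36 ∥ 38 6d 34.
Inner hash: even-index sum = 396 mod 256 = 140; odd-index sum = 416 mod 256 = 160 → 8c a0.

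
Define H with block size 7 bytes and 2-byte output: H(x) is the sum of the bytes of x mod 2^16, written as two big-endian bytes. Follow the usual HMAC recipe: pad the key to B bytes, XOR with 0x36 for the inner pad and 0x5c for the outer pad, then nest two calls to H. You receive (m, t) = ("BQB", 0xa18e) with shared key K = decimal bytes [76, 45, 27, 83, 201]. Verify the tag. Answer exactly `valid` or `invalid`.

Key decimal bytes [76, 45, 27, 83, 201] = 4c 2d 1b 53 c9 is 5 bytes ≤ B = 7; zero-pad to 7 bytes: K' = 4c 2d 1b 53 c9 00 00.
K' ⊕ ipad = 7a 1b 2d 65 ff 36 36; K' ⊕ opad = 10 71 47 0f 95 5c 5c.
Inner hash: sum = 122+27+45+101+255+54+54+66+81+66 = 871 → 03 67.
Outer hash (recomputed tag): sum = 16+113+71+15+149+92+92+3+103 = 654 → 02 8e.
Recomputed tag = 028e; claimed = a18e → mismatch.

invalid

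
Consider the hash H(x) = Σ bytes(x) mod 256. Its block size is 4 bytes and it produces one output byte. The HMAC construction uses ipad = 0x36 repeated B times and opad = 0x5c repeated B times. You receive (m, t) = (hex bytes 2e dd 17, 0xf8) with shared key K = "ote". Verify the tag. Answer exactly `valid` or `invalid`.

invalid

Key "ote" = 6f 74 65 is 3 bytes ≤ B = 4; zero-pad to 4 bytes: K' = 6f 74 65 00.
K' ⊕ ipad = 59 42 53 36; K' ⊕ opad = 33 28 39 5c.
Inner hash: sum = 89+66+83+54+46+221+23 = 582; mod 256 = 70 → 46.
Outer hash (recomputed tag): sum = 51+40+57+92+70 = 310; mod 256 = 54 → 36.
Recomputed tag = 36; claimed = f8 → mismatch.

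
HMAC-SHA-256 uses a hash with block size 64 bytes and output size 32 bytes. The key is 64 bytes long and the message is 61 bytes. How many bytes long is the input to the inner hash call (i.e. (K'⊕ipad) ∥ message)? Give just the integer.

Key is 64 ≤ 64 bytes, zero-padded: |K'| = 64.
Inner input = (K'⊕ipad) ∥ m → 64 + 61 = 125 bytes.

125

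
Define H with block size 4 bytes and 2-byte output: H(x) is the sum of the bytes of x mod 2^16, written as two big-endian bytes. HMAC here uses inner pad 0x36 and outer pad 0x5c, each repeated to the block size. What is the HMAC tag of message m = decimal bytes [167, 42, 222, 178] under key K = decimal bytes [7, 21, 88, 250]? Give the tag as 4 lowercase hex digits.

0240

Key decimal bytes [7, 21, 88, 250] = 07 15 58 fa is exactly B = 4 bytes: K' = 07 15 58 fa.
K' ⊕ ipad = 31 23 6e cc.  K' ⊕ opad = 5b 49 04 a6.
Inner input = (K'⊕ipad) ∥ m = 31 23 6e cc ∥ a7 2a de b2.
Inner hash: sum = 49+35+110+204+167+42+222+178 = 1007 → 03 ef.
Outer input = (K'⊕opad) ∥ inner = 5b 49 04 a6 ∥ 03 ef.
Outer hash (tag): sum = 91+73+4+166+3+239 = 576 → 02 40.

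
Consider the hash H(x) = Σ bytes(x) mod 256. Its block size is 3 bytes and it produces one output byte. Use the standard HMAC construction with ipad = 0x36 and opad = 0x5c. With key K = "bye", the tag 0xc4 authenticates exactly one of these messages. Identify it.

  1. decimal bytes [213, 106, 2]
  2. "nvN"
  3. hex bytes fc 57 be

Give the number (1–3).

2

Key "bye" = 62 79 65 is exactly B = 3 bytes: K' = 62 79 65.
K' ⊕ ipad = 54 4f 53; K' ⊕ opad = 3e 25 39.
m1: inner = H(54 4f 53 d5 6a 02) = 37; tag = H(3e 25 39 37) = d3
m2: inner = H(54 4f 53 6e 76 4e) = 28; tag = H(3e 25 39 28) = c4 ← matches
m3: inner = H(54 4f 53 fc 57 be) = 07; tag = H(3e 25 39 07) = a3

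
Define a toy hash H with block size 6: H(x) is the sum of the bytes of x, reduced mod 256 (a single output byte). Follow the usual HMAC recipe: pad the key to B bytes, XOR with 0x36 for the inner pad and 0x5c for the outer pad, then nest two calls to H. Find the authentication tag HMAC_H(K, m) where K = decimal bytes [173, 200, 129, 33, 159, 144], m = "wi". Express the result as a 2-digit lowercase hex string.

04

Key decimal bytes [173, 200, 129, 33, 159, 144] = ad c8 81 21 9f 90 is exactly B = 6 bytes: K' = ad c8 81 21 9f 90.
K' ⊕ ipad = 9b fe b7 17 a9 a6.  K' ⊕ opad = f1 94 dd 7d c3 cc.
Inner input = (K'⊕ipad) ∥ m = 9b fe b7 17 a9 a6 ∥ 77 69.
Inner hash: sum = 155+254+183+23+169+166+119+105 = 1174; mod 256 = 150 → 96.
Outer input = (K'⊕opad) ∥ inner = f1 94 dd 7d c3 cc ∥ 96.
Outer hash (tag): sum = 241+148+221+125+195+204+150 = 1284; mod 256 = 4 → 04.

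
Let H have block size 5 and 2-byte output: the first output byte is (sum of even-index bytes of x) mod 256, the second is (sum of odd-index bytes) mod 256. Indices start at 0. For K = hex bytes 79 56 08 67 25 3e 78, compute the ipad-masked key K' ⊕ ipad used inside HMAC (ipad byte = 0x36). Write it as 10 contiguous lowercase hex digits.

Key hex bytes 79 56 08 67 25 3e 78 is 7 bytes > B = 5, so hash it first: H(key) = 1e fb, then zero-pad to 5 bytes: K' = 1e fb 00 00 00.
XOR each byte with 0x36: 1e⊕36=28, fb⊕36=cd, 00⊕36=36, 00⊕36=36, 00⊕36=36.

28cd363636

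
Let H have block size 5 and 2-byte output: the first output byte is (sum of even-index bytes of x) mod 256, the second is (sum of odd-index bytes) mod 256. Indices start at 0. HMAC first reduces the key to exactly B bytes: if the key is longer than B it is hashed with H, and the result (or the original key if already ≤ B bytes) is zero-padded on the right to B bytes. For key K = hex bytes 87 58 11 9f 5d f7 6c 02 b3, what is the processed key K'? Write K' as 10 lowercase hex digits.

|K| = 9 > B = 5, so first hash the key.
H(K): even-index sum = 532 mod 256 = 20; odd-index sum = 496 mod 256 = 240 → 14 f0.
Zero-pad H(K) = 14 f0 to 5 bytes: K' = 14 f0 00 00 00.

14f0000000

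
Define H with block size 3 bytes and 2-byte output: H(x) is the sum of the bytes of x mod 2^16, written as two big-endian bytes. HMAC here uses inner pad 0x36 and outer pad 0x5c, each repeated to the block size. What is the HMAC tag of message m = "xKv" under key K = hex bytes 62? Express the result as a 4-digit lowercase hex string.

01f0

Key hex bytes 62 is 1 byte ≤ B = 3; zero-pad to 3 bytes: K' = 62 00 00.
K' ⊕ ipad = 54 36 36.  K' ⊕ opad = 3e 5c 5c.
Inner input = (K'⊕ipad) ∥ m = 54 36 36 ∥ 78 4b 76.
Inner hash: sum = 84+54+54+120+75+118 = 505 → 01 f9.
Outer input = (K'⊕opad) ∥ inner = 3e 5c 5c ∥ 01 f9.
Outer hash (tag): sum = 62+92+92+1+249 = 496 → 01 f0.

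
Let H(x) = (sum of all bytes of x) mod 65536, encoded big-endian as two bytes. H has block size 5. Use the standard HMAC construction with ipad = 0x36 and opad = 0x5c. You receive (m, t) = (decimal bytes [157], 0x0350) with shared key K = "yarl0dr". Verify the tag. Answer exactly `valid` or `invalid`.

valid

Key "yarl0dr" = 79 61 72 6c 30 64 72 is 7 bytes > B = 5, so hash it first: H(key) = 02 be, then zero-pad to 5 bytes: K' = 02 be 00 00 00.
K' ⊕ ipad = 34 88 36 36 36; K' ⊕ opad = 5e e2 5c 5c 5c.
Inner hash: sum = 52+136+54+54+54+157 = 507 → 01 fb.
Outer hash (recomputed tag): sum = 94+226+92+92+92+1+251 = 848 → 03 50.
Recomputed tag = 0350; claimed = 0350 → match.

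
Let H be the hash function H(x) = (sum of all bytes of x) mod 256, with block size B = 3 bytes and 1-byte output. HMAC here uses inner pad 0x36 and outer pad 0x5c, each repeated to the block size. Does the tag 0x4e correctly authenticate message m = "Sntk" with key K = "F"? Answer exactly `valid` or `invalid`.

Key "F" = 46 is 1 byte ≤ B = 3; zero-pad to 3 bytes: K' = 46 00 00.
K' ⊕ ipad = 70 36 36; K' ⊕ opad = 1a 5c 5c.
Inner hash: sum = 112+54+54+83+110+116+107 = 636; mod 256 = 124 → 7c.
Outer hash (recomputed tag): sum = 26+92+92+124 = 334; mod 256 = 78 → 4e.
Recomputed tag = 4e; claimed = 4e → match.

valid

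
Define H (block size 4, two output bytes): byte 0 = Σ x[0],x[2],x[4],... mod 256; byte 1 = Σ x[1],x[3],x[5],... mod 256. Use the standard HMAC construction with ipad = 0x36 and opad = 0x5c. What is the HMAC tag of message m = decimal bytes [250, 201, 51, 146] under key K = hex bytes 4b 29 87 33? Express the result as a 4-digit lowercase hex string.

Key hex bytes 4b 29 87 33 is exactly B = 4 bytes: K' = 4b 29 87 33.
K' ⊕ ipad = 7d 1f b1 05.  K' ⊕ opad = 17 75 db 6f.
Inner input = (K'⊕ipad) ∥ m = 7d 1f b1 05 ∥ fa c9 33 92.
Inner hash: even-index sum = 603 mod 256 = 91; odd-index sum = 383 mod 256 = 127 → 5b 7f.
Outer input = (K'⊕opad) ∥ inner = 17 75 db 6f ∥ 5b 7f.
Outer hash (tag): even-index sum = 333 mod 256 = 77; odd-index sum = 355 mod 256 = 99 → 4d 63.

4d63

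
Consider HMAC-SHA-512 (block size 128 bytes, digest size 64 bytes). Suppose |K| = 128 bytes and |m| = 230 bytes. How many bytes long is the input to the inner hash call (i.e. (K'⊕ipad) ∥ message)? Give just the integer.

358

Key is 128 ≤ 128 bytes, zero-padded: |K'| = 128.
Inner input = (K'⊕ipad) ∥ m → 128 + 230 = 358 bytes.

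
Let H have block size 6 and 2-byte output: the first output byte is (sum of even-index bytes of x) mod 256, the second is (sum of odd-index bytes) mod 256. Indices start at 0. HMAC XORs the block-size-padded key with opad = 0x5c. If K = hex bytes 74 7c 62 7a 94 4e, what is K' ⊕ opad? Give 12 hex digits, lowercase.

Key hex bytes 74 7c 62 7a 94 4e is exactly B = 6 bytes: K' = 74 7c 62 7a 94 4e.
XOR each byte with 0x5c: 74⊕5c=28, 7c⊕5c=20, 62⊕5c=3e, 7a⊕5c=26, 94⊕5c=c8, 4e⊕5c=12.

28203e26c812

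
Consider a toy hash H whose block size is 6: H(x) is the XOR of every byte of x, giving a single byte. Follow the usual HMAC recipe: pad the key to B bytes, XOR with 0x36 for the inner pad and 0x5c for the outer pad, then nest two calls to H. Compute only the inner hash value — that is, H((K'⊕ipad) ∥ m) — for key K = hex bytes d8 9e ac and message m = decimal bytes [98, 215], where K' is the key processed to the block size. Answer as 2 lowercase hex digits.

5f

Key hex bytes d8 9e ac is 3 bytes ≤ B = 6; zero-pad to 6 bytes: K' = d8 9e ac 00 00 00.
K' ⊕ ipad = ee a8 9a 36 36 36.
Inner input = ee a8 9a 36 36 36 ∥ 62 d7.
Inner hash: XOR ee⊕a8⊕9a⊕36⊕36⊕36⊕62⊕d7 = 5f.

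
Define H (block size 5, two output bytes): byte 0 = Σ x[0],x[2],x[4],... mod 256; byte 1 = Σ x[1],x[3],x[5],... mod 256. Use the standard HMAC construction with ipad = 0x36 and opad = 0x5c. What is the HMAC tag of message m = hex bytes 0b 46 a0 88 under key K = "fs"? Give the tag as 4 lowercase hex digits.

1815

Key "fs" = 66 73 is 2 bytes ≤ B = 5; zero-pad to 5 bytes: K' = 66 73 00 00 00.
K' ⊕ ipad = 50 45 36 36 36.  K' ⊕ opad = 3a 2f 5c 5c 5c.
Inner input = (K'⊕ipad) ∥ m = 50 45 36 36 36 ∥ 0b 46 a0 88.
Inner hash: even-index sum = 394 mod 256 = 138; odd-index sum = 294 mod 256 = 38 → 8a 26.
Outer input = (K'⊕opad) ∥ inner = 3a 2f 5c 5c 5c ∥ 8a 26.
Outer hash (tag): even-index sum = 280 mod 256 = 24; odd-index sum = 277 mod 256 = 21 → 18 15.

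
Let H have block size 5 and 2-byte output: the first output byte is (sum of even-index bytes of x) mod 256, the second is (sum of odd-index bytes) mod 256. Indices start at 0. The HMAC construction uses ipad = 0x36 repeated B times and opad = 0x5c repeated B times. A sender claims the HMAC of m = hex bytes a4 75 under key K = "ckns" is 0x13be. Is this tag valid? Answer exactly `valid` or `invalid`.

valid

Key "ckns" = 63 6b 6e 73 is 4 bytes ≤ B = 5; zero-pad to 5 bytes: K' = 63 6b 6e 73 00.
K' ⊕ ipad = 55 5d 58 45 36; K' ⊕ opad = 3f 37 32 2f 5c.
Inner hash: even-index sum = 344 mod 256 = 88; odd-index sum = 326 mod 256 = 70 → 58 46.
Outer hash (recomputed tag): even-index sum = 275 mod 256 = 19; odd-index sum = 190 mod 256 = 190 → 13 be.
Recomputed tag = 13be; claimed = 13be → match.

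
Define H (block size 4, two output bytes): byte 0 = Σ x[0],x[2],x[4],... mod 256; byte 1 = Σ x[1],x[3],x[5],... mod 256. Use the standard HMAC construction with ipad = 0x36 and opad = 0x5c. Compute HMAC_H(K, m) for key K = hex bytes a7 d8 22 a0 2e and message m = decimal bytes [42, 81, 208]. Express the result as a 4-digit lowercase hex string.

Key hex bytes a7 d8 22 a0 2e is 5 bytes > B = 4, so hash it first: H(key) = f7 78, then zero-pad to 4 bytes: K' = f7 78 00 00.
K' ⊕ ipad = c1 4e 36 36.  K' ⊕ opad = ab 24 5c 5c.
Inner input = (K'⊕ipad) ∥ m = c1 4e 36 36 ∥ 2a 51 d0.
Inner hash: even-index sum = 497 mod 256 = 241; odd-index sum = 213 mod 256 = 213 → f1 d5.
Outer input = (K'⊕opad) ∥ inner = ab 24 5c 5c ∥ f1 d5.
Outer hash (tag): even-index sum = 504 mod 256 = 248; odd-index sum = 341 mod 256 = 85 → f8 55.

f855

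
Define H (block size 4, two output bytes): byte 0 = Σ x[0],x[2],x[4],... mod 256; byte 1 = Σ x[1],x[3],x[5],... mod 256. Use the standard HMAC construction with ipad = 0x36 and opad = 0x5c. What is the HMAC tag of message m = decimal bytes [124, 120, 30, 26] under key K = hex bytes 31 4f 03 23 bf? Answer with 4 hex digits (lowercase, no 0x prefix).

a096

Key hex bytes 31 4f 03 23 bf is 5 bytes > B = 4, so hash it first: H(key) = f3 72, then zero-pad to 4 bytes: K' = f3 72 00 00.
K' ⊕ ipad = c5 44 36 36.  K' ⊕ opad = af 2e 5c 5c.
Inner input = (K'⊕ipad) ∥ m = c5 44 36 36 ∥ 7c 78 1e 1a.
Inner hash: even-index sum = 405 mod 256 = 149; odd-index sum = 268 mod 256 = 12 → 95 0c.
Outer input = (K'⊕opad) ∥ inner = af 2e 5c 5c ∥ 95 0c.
Outer hash (tag): even-index sum = 416 mod 256 = 160; odd-index sum = 150 mod 256 = 150 → a0 96.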